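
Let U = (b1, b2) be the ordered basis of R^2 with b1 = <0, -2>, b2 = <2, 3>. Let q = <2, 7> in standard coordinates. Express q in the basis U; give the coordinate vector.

We seek scalars with c_1 b1 + c_2 b2 = q; equivalently solve M c = q where the columns of M are b1, b2.
System: 0c_1 + 2c_2 = 2, -2c_1 + 3c_2 = 7; solving gives c_1 = -2, c_2 = 1.
Check: -2b1 + b2 = <2, 7>.

<-2, 1>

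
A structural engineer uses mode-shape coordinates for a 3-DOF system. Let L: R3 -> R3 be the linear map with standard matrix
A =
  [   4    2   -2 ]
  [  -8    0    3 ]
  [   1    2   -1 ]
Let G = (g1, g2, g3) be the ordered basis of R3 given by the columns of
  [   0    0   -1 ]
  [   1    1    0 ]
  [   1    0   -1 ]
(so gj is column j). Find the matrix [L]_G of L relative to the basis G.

Let P have columns g1, ..., g3. Then [L]_G = P^(-1) A P.
Here det P = 1, so P^(-1) is integer; computing A P first and then P^(-1)(A P) gives [[1, 0, 2], [2, 0, 3], [0, -2, 2]].

[[1, 0, 2], [2, 0, 3], [0, -2, 2]]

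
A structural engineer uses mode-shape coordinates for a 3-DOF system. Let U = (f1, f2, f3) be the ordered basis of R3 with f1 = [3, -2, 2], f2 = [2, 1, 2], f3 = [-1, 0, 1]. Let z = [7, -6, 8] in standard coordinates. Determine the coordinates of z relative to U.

[3, 0, 2]

[z]_U is the unique c with M c = z, where M has columns f1, ..., f3.
Row-reducing the augmented matrix [M | z] gives c = (3, 0, 2).
Check: 3f1 + 0·f2 + 2f3 = [7, -6, 8].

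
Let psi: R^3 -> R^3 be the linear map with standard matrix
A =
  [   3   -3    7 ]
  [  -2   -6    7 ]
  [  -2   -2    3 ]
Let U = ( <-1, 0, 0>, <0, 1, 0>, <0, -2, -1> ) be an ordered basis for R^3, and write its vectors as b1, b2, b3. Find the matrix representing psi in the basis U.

Let P have columns b1, ..., b3. Then [psi]_U = P^(-1) A P.
Here det P = 1, so P^(-1) is integer; computing A P first and then P^(-1)(A P) gives [[3, 3, 1], [-2, -2, 3], [-2, 2, -1]].

[[3, 3, 1], [-2, -2, 3], [-2, 2, -1]]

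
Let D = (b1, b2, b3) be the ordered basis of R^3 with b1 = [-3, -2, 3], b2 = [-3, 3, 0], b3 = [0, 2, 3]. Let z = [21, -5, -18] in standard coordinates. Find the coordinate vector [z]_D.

We seek scalars with c_1 b1 + ... + c_3 b3 = z; equivalently solve M c = z where the columns of M are b1, ..., b3.
Gaussian elimination on [M | z] yields c = (-4, -3, -2).
Check: -4b1 - 3b2 - 2b3 = [21, -5, -18].

[-4, -3, -2]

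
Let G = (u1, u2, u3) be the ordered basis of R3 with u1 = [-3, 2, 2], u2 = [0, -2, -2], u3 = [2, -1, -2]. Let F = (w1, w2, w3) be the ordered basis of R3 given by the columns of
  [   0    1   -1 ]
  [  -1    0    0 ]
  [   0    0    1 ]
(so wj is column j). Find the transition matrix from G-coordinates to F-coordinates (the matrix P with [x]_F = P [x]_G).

[[-2, 2, 1], [-1, -2, 0], [2, -2, -2]]

Column j of P is [uj]_F, since P maps G-coordinates to F-coordinates.
Expressing u1 in F: u1 = -2w1 - w2 + 2w3, so column 1 of P is [-2, -1, 2].
Doing the same for each uj gives P = [[-2, 2, 1], [-1, -2, 0], [2, -2, -2]].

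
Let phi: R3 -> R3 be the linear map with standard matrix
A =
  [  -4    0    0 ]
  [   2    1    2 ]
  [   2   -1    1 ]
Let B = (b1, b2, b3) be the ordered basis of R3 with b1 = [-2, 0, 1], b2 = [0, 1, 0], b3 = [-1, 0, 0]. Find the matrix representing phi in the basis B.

[[-3, -1, -2], [-2, 1, -2], [-2, 2, 0]]

Let P have columns b1, ..., b3. Then [phi]_B = P^(-1) A P.
Here det P = 1, so P^(-1) is integer; computing A P first and then P^(-1)(A P) gives [[-3, -1, -2], [-2, 1, -2], [-2, 2, 0]].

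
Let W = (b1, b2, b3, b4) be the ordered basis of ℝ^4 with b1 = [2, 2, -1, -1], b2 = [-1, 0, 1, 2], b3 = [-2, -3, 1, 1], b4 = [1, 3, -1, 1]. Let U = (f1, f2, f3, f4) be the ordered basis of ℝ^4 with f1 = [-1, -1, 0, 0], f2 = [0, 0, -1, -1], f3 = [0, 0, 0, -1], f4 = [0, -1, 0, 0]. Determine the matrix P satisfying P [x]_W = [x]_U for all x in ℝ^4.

[[-2, 1, 2, -1], [1, -1, -1, 1], [0, -1, 0, -2], [0, -1, 1, -2]]

Column j of P is [bj]_U, since P maps W-coordinates to U-coordinates.
Expressing b1 in U: b1 = -2f1 + f2 + 0·f3 + 0·f4, so column 1 of P is [-2, 1, 0, 0].
Doing the same for each bj gives P = [[-2, 1, 2, -1], [1, -1, -1, 1], [0, -1, 0, -2], [0, -1, 1, -2]].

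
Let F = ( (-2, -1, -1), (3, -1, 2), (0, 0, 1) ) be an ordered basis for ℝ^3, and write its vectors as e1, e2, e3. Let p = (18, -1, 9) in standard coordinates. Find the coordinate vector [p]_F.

[p]_F is the unique c with M c = p, where M has columns e1, ..., e3.
Row-reducing the augmented matrix [M | p] gives c = (-3, 4, -2).
Check: -3e1 + 4e2 - 2e3 = (18, -1, 9).

(-3, 4, -2)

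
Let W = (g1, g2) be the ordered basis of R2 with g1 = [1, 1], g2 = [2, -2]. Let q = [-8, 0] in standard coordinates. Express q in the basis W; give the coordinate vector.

We seek scalars with c_1 g1 + c_2 g2 = q; equivalently solve M c = q where the columns of M are g1, g2.
System: c_1 + 2c_2 = -8, c_1 - 2c_2 = 0; solving gives c_1 = -4, c_2 = -2.
Check: -4g1 - 2g2 = [-8, 0].

[-4, -2]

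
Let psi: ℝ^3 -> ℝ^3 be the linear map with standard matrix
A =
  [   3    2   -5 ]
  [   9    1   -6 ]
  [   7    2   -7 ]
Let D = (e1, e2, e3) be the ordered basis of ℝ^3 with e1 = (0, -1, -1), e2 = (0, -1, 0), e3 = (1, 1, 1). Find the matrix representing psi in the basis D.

[[-2, 0, -2], [0, -1, -2], [3, -2, 0]]

The j-th column of [psi]_D is [psi(ej)]_D.
psi(e1) = A e1 = (3, 5, 5) = -2e1 + 0·e2 + 3e3, so column 1 is (-2, 0, 3).
Repeating for e2, e3 and assembling the columns gives [[-2, 0, -2], [0, -1, -2], [3, -2, 0]].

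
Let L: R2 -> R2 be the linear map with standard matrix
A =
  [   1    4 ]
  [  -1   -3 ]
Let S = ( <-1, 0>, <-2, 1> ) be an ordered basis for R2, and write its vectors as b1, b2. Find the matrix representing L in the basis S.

Let P have columns b1, b2. Then [L]_S = P^(-1) A P.
Here det P = -1, so P^(-1) is integer; computing A P first and then P^(-1)(A P) gives [[-1, 0], [1, -1]].

[[-1, 0], [1, -1]]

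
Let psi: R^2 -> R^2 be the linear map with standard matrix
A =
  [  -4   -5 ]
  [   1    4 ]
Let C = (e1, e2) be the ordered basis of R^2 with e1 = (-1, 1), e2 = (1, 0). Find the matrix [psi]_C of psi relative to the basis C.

Let P have columns e1, e2. Then [psi]_C = P^(-1) A P.
Here det P = -1, so P^(-1) is integer; computing A P first and then P^(-1)(A P) gives [[3, 1], [2, -3]].

[[3, 1], [2, -3]]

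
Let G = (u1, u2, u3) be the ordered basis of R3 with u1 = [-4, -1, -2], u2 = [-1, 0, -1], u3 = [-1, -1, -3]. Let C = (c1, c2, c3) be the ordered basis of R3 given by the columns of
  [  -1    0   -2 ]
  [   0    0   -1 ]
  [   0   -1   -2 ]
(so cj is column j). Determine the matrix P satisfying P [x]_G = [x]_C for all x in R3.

Column j of P is [uj]_C, since P maps G-coordinates to C-coordinates.
Expressing u1 in C: u1 = 2c1 + 0·c2 + c3, so column 1 of P is [2, 0, 1].
Doing the same for each uj gives P = [[2, 1, -1], [0, 1, 1], [1, 0, 1]].

[[2, 1, -1], [0, 1, 1], [1, 0, 1]]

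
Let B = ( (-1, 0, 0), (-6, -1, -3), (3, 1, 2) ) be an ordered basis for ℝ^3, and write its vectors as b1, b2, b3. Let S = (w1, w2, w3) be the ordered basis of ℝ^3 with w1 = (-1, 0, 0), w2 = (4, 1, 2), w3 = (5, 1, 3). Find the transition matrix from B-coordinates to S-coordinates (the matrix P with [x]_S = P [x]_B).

Let M have columns bj and N have columns wj. Then for every x, N [x]_S = x = M [x]_B, so P = N^(-1) M.
Since det N = -1, N^(-1) has integer entries; multiplying gives P = [[1, 1, 1], [0, 0, 1], [0, -1, 0]].

[[1, 1, 1], [0, 0, 1], [0, -1, 0]]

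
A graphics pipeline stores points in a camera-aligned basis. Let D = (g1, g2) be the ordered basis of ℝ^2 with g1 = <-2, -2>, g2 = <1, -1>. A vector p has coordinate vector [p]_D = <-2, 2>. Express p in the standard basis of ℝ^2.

The coordinates say p = -2g1 + 2g2; adding the scaled basis vectors gives <6, 2>.

<6, 2>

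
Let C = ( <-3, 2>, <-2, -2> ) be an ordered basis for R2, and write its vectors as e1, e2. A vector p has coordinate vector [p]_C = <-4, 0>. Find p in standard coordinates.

The coordinates say p = -4e1 + 0·e2; adding the scaled basis vectors gives <12, -8>.

<12, -8>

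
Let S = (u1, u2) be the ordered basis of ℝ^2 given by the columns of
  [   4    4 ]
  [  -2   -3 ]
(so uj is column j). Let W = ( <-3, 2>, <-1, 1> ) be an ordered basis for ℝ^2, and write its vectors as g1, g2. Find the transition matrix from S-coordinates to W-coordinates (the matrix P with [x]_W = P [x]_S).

[[-2, -1], [2, -1]]

Take x = uj: its S-coordinates are the j-th standard unit vector, so P e_j — column j of P — equals [uj]_W.
u1 = -2g1 + 2g2, giving column 1 = <-2, 2>; repeating for each j gives P = [[-2, -1], [2, -1]].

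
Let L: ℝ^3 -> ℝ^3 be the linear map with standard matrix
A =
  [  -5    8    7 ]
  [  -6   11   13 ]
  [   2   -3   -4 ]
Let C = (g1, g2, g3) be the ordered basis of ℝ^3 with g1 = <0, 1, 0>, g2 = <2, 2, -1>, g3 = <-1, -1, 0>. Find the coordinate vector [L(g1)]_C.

Compute L(g1) = A g1 = <8, 11, -3> in standard coordinates.
Then write this in C-coordinates: solve for y in y_1 g1 + ... + y_3 g3 = <8, 11, -3>.
This gives y = <3, 3, -2>, which is column 1 of [L]_C.

<3, 3, -2>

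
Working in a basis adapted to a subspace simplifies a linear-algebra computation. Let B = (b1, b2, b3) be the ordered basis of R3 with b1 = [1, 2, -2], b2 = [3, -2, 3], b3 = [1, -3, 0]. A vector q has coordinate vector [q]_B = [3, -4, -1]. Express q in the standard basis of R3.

q = M [q]_B, where M has columns b1, ..., b3.
Carrying out the matrix-vector product, q = [-10, 17, -18].

[-10, 17, -18]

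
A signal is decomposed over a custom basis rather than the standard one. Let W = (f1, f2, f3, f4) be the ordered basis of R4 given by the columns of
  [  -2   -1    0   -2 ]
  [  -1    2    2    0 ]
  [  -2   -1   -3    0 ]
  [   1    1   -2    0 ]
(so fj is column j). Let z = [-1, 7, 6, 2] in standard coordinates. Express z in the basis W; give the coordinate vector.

[-3, 3, -1, 2]

Write z = c_1 f1 + ... + c_4 f4 and solve for the c_i.
Row-reducing the augmented matrix [M | z] gives c = (-3, 3, -1, 2).
Check: -3f1 + 3f2 - f3 + 2f4 = [-1, 7, 6, 2].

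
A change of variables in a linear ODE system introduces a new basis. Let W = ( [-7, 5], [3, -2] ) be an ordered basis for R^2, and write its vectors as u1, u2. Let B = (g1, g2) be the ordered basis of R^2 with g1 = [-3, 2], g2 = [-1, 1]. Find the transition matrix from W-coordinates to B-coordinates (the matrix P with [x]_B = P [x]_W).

Let M have columns uj and N have columns gj. Then for every x, N [x]_B = x = M [x]_W, so P = N^(-1) M.
Since det N = -1, N^(-1) has integer entries; multiplying gives P = [[2, -1], [1, 0]].

[[2, -1], [1, 0]]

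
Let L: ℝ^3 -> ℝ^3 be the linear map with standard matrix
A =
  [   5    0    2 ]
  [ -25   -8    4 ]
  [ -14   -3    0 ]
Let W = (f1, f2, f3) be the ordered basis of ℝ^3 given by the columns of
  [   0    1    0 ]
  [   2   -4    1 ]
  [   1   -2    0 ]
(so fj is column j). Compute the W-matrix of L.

Let P have columns f1, ..., f3. Then [L]_W = P^(-1) A P.
Here det P = 1, so P^(-1) is integer; computing A P first and then P^(-1)(A P) gives [[-2, 0, -3], [2, 1, 0], [0, 3, -2]].

[[-2, 0, -3], [2, 1, 0], [0, 3, -2]]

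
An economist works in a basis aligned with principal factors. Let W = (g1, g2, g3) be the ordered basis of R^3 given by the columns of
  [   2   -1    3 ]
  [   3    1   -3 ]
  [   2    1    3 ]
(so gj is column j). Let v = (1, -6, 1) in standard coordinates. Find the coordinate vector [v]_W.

(-1, 0, 1)

Write v = c_1 g1 + ... + c_3 g3 and solve for the c_i.
Gaussian elimination on [M | v] yields c = (-1, 0, 1).
Check: -g1 + 0·g2 + g3 = (1, -6, 1).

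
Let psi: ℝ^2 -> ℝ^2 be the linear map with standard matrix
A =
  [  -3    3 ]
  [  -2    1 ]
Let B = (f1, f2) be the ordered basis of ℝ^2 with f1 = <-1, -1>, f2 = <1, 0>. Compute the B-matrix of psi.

[[-1, 2], [-1, -1]]

Let P have columns f1, f2. Then [psi]_B = P^(-1) A P.
Here det P = 1, so P^(-1) is integer; computing A P first and then P^(-1)(A P) gives [[-1, 2], [-1, -1]].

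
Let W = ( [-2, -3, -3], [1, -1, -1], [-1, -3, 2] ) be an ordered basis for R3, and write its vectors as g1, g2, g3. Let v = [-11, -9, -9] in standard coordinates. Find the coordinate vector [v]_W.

[v]_W is the unique c with M c = v, where M has columns g1, ..., g3.
Solving this 3x3 system gives c = (4, -3, 0).
Check: 4g1 - 3g2 + 0·g3 = [-11, -9, -9].

[4, -3, 0]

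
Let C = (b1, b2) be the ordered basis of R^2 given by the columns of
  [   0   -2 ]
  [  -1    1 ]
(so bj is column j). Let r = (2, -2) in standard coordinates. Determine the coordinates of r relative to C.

[r]_C is the unique c with M c = r, where M has columns b1, b2.
System: 0c_1 - 2c_2 = 2, -c_1 + c_2 = -2; solving gives c_1 = 1, c_2 = -1.
Check: b1 - b2 = (2, -2).

(1, -1)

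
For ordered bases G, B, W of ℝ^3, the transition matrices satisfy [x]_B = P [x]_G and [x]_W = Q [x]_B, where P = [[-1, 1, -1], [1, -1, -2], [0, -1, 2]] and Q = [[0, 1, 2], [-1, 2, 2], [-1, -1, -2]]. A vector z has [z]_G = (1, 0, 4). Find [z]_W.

Composing the changes, [z]_W = Q P [z]_G.
Q P = [[1, -3, 2], [3, -5, 1], [0, 2, -1]]; applying this to (1, 0, 4) gives (9, 7, -4).

(9, 7, -4)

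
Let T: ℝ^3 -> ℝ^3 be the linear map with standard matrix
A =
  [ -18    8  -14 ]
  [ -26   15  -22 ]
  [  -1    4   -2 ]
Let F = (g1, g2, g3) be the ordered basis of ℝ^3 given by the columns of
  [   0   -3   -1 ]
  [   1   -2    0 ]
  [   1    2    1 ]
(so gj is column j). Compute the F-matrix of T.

[[-1, -2, 2], [3, -3, -1], [-3, -1, -1]]

The j-th column of [T]_F is [T(gj)]_F.
T(g1) = A g1 = [-6, -7, 2] = -g1 + 3g2 - 3g3, so column 1 is [-1, 3, -3].
Repeating for g2, g3 and assembling the columns gives [[-1, -2, 2], [3, -3, -1], [-3, -1, -1]].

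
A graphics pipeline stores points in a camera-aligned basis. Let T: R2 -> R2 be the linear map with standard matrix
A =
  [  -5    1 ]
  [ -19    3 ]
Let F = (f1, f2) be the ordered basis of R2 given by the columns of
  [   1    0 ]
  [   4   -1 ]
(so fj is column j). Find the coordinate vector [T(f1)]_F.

<-1, 3>

Compute T(f1) = A f1 = <-1, -7> in standard coordinates.
Then write this in F-coordinates: solve for y in y_1 f1 + y_2 f2 = <-1, -7>.
This gives y = <-1, 3>, which is column 1 of [T]_F.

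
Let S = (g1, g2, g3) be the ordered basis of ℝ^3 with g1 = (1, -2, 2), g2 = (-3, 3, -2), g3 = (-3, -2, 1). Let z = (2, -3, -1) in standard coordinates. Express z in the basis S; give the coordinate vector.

[z]_S is the unique c with M c = z, where M has columns g1, ..., g3.
Solving this 3x3 system gives c = (-4, -3, 1).
Check: -4g1 - 3g2 + g3 = (2, -3, -1).

(-4, -3, 1)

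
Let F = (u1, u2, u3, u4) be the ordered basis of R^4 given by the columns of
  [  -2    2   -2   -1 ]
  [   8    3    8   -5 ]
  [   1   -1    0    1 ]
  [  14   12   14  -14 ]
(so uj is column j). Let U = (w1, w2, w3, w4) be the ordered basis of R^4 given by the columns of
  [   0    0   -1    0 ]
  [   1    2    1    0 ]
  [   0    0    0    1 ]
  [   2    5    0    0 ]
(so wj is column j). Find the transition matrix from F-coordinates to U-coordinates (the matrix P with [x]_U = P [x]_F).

Take x = uj: its F-coordinates are the j-th standard unit vector, so P e_j — column j of P — equals [uj]_U.
u1 = 2w1 + 2w2 + 2w3 + w4, giving column 1 = (2, 2, 2, 1); repeating for each j gives P = [[2, 1, 2, -2], [2, 2, 2, -2], [2, -2, 2, 1], [1, -1, 0, 1]].

[[2, 1, 2, -2], [2, 2, 2, -2], [2, -2, 2, 1], [1, -1, 0, 1]]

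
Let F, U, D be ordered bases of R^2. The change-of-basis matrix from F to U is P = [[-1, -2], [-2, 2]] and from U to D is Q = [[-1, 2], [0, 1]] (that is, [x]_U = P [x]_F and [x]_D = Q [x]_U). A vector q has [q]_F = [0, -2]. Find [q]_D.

Apply P to get U-coordinates [4, -4], then Q to get D-coordinates.
The result is [q]_D = [-12, -4].

[-12, -4]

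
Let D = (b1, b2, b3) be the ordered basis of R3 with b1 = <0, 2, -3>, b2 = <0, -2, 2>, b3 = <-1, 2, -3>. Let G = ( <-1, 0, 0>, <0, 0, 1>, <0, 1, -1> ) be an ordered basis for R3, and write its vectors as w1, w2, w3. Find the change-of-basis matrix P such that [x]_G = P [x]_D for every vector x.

Let M have columns bj and N have columns wj. Then for every x, N [x]_G = x = M [x]_D, so P = N^(-1) M.
Since det N = 1, N^(-1) has integer entries; multiplying gives P = [[0, 0, 1], [-1, 0, -1], [2, -2, 2]].

[[0, 0, 1], [-1, 0, -1], [2, -2, 2]]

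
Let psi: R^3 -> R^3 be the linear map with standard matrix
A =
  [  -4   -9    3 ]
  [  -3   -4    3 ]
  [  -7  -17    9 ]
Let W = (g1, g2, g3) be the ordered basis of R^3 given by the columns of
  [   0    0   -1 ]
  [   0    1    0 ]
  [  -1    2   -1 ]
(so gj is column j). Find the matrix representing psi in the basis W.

[[0, 0, 3], [-3, 2, 0], [3, 3, -1]]

The j-th column of [psi]_W is [psi(gj)]_W.
psi(g1) = A g1 = (-3, -3, -9) = 0·g1 - 3g2 + 3g3, so column 1 is (0, -3, 3).
Repeating for g2, g3 and assembling the columns gives [[0, 0, 3], [-3, 2, 0], [3, 3, -1]].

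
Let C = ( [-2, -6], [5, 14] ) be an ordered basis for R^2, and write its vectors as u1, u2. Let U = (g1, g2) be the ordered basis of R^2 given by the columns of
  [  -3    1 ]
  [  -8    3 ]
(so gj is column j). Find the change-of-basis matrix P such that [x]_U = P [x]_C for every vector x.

[[0, -1], [-2, 2]]

Let M have columns uj and N have columns gj. Then for every x, N [x]_U = x = M [x]_C, so P = N^(-1) M.
Since det N = -1, N^(-1) has integer entries; multiplying gives P = [[0, -1], [-2, 2]].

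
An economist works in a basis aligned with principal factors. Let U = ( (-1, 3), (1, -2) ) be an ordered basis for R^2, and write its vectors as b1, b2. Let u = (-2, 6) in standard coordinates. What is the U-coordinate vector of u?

Write u = c_1 b1 + c_2 b2 and solve for the c_i.
System: -c_1 + c_2 = -2, 3c_1 - 2c_2 = 6; solving gives c_1 = 2, c_2 = 0.
Check: 2b1 + 0·b2 = (-2, 6).

(2, 0)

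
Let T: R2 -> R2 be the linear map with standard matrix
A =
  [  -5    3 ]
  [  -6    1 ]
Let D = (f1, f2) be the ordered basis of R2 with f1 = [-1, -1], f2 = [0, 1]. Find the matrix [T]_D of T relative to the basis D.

[[-2, -3], [3, -2]]

The j-th column of [T]_D is [T(fj)]_D.
T(f1) = A f1 = [2, 5] = -2f1 + 3f2, so column 1 is [-2, 3].
Repeating for f2 and assembling the columns gives [[-2, -3], [3, -2]].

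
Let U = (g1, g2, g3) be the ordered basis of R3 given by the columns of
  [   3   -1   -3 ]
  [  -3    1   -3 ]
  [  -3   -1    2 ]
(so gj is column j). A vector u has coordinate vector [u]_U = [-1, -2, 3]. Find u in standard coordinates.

[-10, -8, 11]

By definition u = -g1 - 2g2 + 3g3.
Summing componentwise gives [-10, -8, 11].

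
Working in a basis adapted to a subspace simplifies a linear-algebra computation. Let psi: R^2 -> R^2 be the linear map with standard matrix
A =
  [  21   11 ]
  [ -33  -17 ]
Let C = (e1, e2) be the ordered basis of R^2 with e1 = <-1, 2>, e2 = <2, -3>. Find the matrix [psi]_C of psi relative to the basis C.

[[1, -3], [1, 3]]

With P the matrix whose columns are e1, e2, [psi]_C = P^(-1) A P.
Column by column: psi(e1) = A e1 = <1, -1>; its C-coordinates <1, 1> give column 1.
Continuing for each basis vector yields [psi]_C = [[1, -3], [1, 3]].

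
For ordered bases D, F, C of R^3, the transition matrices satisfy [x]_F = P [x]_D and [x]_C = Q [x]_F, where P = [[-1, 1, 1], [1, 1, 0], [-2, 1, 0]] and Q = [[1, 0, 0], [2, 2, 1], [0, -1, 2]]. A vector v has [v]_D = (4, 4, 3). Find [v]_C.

First [v]_F = P [v]_D = (3, 8, -4).
Then [v]_C = Q [v]_F = (3, 18, -16).

(3, 18, -16)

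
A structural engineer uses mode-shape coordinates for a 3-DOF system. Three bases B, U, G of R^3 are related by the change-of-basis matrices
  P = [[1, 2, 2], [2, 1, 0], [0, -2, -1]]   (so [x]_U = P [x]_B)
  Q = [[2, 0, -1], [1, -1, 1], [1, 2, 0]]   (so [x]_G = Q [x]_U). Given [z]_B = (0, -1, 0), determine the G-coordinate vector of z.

(-6, 1, -4)

Composing the changes, [z]_G = Q P [z]_B.
Q P = [[2, 6, 5], [-1, -1, 1], [5, 4, 2]]; applying this to (0, -1, 0) gives (-6, 1, -4).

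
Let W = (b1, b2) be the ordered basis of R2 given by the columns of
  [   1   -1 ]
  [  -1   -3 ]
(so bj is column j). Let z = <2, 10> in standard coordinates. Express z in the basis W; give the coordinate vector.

We seek scalars with c_1 b1 + c_2 b2 = z; equivalently solve M c = z where the columns of M are b1, b2.
System: c_1 - c_2 = 2, -c_1 - 3c_2 = 10; solving gives c_1 = -1, c_2 = -3.
Check: -b1 - 3b2 = <2, 10>.

<-1, -3>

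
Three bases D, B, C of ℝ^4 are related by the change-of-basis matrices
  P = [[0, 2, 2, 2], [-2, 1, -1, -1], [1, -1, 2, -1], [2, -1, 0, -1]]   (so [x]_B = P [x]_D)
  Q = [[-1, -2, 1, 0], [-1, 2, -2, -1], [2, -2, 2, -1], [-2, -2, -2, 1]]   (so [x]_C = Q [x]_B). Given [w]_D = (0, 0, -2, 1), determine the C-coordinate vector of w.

Composing the changes, [w]_C = Q P [w]_D.
Q P = [[5, -5, 2, -1], [-8, 3, -8, -1], [4, 1, 10, 5], [4, -5, -6, -1]]; applying this to (0, 0, -2, 1) gives (-5, 15, -15, 11).

(-5, 15, -15, 11)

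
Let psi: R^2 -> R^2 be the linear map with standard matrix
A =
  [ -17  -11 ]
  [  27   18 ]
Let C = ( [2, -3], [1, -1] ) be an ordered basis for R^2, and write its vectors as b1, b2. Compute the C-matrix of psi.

[[1, -3], [-3, 0]]

Let P have columns b1, b2. Then [psi]_C = P^(-1) A P.
Here det P = 1, so P^(-1) is integer; computing A P first and then P^(-1)(A P) gives [[1, -3], [-3, 0]].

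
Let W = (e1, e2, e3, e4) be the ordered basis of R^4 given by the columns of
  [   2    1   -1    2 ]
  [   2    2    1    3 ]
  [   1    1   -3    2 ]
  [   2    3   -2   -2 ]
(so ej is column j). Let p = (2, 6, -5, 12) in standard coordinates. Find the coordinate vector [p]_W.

We seek scalars with c_1 e1 + ... + c_4 e4 = p; equivalently solve M c = p where the columns of M are e1, ..., e4.
Row-reducing the augmented matrix [M | p] gives c = (3, 2, 2, -2).
Check: 3e1 + 2e2 + 2e3 - 2e4 = (2, 6, -5, 12).

(3, 2, 2, -2)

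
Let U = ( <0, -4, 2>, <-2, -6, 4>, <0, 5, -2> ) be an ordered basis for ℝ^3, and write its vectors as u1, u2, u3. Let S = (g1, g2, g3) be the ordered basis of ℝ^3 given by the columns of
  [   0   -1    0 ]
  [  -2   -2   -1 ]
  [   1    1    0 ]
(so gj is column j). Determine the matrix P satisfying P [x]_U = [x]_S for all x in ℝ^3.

[[2, 2, -2], [0, 2, 0], [0, -2, -1]]

Take x = uj: its U-coordinates are the j-th standard unit vector, so P e_j — column j of P — equals [uj]_S.
u1 = 2g1 + 0·g2 + 0·g3, giving column 1 = <2, 0, 0>; repeating for each j gives P = [[2, 2, -2], [0, 2, 0], [0, -2, -1]].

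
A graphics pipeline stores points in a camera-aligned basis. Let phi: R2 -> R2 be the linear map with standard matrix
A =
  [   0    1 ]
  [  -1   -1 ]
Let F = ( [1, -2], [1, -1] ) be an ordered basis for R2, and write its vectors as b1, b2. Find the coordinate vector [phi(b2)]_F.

Column 2 of [phi]_F is the F-coordinate vector of phi(b2).
In standard coordinates phi(b2) = A b2 = [-1, 0].
Converting to F: [-1, 0] = b1 - 2b2, so the coordinate vector is [1, -2].

[1, -2]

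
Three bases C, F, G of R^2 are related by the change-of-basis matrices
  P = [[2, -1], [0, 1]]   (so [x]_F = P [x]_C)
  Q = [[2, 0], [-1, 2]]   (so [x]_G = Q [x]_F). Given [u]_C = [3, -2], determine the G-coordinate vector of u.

Composing the changes, [u]_G = Q P [u]_C.
Q P = [[4, -2], [-2, 3]]; applying this to [3, -2] gives [16, -12].

[16, -12]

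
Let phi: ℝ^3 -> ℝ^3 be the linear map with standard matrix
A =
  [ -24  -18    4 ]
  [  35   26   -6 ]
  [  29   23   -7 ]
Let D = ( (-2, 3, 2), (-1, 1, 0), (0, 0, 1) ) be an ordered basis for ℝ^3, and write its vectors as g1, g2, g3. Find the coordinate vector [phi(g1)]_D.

Compute phi(g1) = A g1 = (2, -4, -3) in standard coordinates.
Then write this in D-coordinates: solve for y in y_1 g1 + ... + y_3 g3 = (2, -4, -3).
This gives y = (-2, 2, 1), which is column 1 of [phi]_D.

(-2, 2, 1)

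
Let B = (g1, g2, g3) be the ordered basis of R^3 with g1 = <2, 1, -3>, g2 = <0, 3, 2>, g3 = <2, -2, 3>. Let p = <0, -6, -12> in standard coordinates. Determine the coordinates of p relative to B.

Write p = c_1 g1 + ... + c_3 g3 and solve for the c_i.
Solving this 3x3 system gives c = (1, -3, -1).
Check: g1 - 3g2 - g3 = <0, -6, -12>.

<1, -3, -1>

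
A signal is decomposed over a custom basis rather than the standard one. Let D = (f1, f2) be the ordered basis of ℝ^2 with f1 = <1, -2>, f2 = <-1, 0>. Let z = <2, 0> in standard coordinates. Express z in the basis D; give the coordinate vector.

<0, -2>

Write z = c_1 f1 + c_2 f2 and solve for the c_i.
System: c_1 - c_2 = 2, -2c_1 + 0c_2 = 0; solving gives c_1 = 0, c_2 = -2.
Check: 0·f1 - 2f2 = <2, 0>.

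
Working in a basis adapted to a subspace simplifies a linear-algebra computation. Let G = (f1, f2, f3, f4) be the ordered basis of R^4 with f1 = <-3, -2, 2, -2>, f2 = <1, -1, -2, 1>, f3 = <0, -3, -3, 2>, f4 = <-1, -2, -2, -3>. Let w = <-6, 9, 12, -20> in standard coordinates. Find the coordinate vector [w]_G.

We seek scalars with c_1 f1 + ... + c_4 f4 = w; equivalently solve M c = w where the columns of M are f1, ..., f4.
Solving this 4x4 system gives c = (0, -3, -4, 3).
Check: 0·f1 - 3f2 - 4f3 + 3f4 = <-6, 9, 12, -20>.

<0, -3, -4, 3>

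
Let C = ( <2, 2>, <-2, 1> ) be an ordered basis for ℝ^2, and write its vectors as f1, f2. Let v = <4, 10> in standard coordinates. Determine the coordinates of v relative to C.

<4, 2>

[v]_C is the unique c with M c = v, where M has columns f1, f2.
System: 2c_1 - 2c_2 = 4, 2c_1 + c_2 = 10; solving gives c_1 = 4, c_2 = 2.
Check: 4f1 + 2f2 = <4, 10>.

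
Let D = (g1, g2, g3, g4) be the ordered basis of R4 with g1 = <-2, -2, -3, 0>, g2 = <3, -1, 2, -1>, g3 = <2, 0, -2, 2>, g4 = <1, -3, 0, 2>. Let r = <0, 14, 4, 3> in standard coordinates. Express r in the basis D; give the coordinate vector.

<-4, -3, 1, -1>

We seek scalars with c_1 g1 + ... + c_4 g4 = r; equivalently solve M c = r where the columns of M are g1, ..., g4.
Row-reducing the augmented matrix [M | r] gives c = (-4, -3, 1, -1).
Check: -4g1 - 3g2 + g3 - g4 = <0, 14, 4, 3>.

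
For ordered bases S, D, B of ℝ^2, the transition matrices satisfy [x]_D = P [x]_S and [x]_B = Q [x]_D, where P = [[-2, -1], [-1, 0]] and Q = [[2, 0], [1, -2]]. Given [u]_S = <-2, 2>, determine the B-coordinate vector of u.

First [u]_D = P [u]_S = <2, 2>.
Then [u]_B = Q [u]_D = <4, -2>.

<4, -2>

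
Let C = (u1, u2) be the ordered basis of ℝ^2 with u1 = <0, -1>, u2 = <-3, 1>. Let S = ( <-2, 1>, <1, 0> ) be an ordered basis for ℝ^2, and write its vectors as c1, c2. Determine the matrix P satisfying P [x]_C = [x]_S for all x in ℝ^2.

Let M have columns uj and N have columns cj. Then for every x, N [x]_S = x = M [x]_C, so P = N^(-1) M.
Since det N = -1, N^(-1) has integer entries; multiplying gives P = [[-1, 1], [-2, -1]].

[[-1, 1], [-2, -1]]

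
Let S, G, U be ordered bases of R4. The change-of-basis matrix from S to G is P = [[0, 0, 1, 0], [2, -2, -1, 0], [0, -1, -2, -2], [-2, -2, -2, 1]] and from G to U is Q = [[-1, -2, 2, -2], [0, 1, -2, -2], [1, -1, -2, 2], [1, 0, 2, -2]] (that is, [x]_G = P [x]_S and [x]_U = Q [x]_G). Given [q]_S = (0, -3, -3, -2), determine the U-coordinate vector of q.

Composing the changes, [q]_U = Q P [q]_S.
Q P = [[0, 6, 1, -6], [6, 4, 7, 2], [-6, 0, 2, 6], [4, 2, 1, -6]]; applying this to (0, -3, -3, -2) gives (-9, -37, -18, 3).

(-9, -37, -18, 3)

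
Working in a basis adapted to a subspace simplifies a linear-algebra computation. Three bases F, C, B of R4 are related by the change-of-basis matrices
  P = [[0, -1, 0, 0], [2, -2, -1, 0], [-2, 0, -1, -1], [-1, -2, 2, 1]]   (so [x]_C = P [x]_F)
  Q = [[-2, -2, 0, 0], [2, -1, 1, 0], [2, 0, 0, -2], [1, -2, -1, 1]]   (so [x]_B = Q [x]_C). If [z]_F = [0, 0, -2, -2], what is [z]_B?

[-4, 2, 12, -14]

First [z]_C = P [z]_F = [0, 2, 4, -6].
Then [z]_B = Q [z]_C = [-4, 2, 12, -14].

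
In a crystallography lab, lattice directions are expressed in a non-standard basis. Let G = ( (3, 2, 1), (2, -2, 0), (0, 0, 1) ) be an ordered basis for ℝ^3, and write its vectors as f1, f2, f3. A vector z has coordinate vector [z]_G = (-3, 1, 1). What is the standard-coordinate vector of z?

The coordinates say z = -3f1 + f2 + f3; adding the scaled basis vectors gives (-7, -8, -2).

(-7, -8, -2)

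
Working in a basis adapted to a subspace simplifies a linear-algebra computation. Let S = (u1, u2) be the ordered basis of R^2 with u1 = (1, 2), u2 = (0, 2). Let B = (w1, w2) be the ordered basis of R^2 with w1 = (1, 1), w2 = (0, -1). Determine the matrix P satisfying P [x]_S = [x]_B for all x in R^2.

[[1, 0], [-1, -2]]

Take x = uj: its S-coordinates are the j-th standard unit vector, so P e_j — column j of P — equals [uj]_B.
u1 = w1 - w2, giving column 1 = (1, -1); repeating for each j gives P = [[1, 0], [-1, -2]].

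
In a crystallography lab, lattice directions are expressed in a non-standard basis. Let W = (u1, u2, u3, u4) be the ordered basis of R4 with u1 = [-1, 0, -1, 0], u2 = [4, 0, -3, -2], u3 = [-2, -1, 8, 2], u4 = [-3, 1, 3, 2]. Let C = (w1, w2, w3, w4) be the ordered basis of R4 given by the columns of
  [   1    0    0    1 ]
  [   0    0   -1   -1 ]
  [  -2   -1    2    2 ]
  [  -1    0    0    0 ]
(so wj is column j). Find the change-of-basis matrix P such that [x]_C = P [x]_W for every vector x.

[[0, 2, -2, -2], [1, -1, -2, -1], [1, -2, 1, 0], [-1, 2, 0, -1]]

Let M have columns uj and N have columns wj. Then for every x, N [x]_C = x = M [x]_W, so P = N^(-1) M.
Since det N = -1, N^(-1) has integer entries; multiplying gives P = [[0, 2, -2, -2], [1, -1, -2, -1], [1, -2, 1, 0], [-1, 2, 0, -1]].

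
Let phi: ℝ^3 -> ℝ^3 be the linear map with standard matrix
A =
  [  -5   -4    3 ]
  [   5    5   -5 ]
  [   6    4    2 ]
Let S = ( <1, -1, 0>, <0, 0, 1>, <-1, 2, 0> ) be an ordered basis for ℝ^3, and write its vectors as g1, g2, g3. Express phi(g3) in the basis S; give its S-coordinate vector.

<-1, 2, 2>

Column 3 of [phi]_S is the S-coordinate vector of phi(g3).
In standard coordinates phi(g3) = A g3 = <-3, 5, 2>.
Converting to S: <-3, 5, 2> = -g1 + 2g2 + 2g3, so the coordinate vector is <-1, 2, 2>.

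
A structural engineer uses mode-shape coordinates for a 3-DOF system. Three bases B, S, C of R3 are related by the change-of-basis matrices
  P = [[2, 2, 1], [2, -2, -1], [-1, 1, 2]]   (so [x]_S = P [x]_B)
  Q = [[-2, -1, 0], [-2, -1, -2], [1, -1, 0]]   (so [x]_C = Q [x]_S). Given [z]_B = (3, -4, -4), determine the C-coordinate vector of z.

(-6, 24, -24)

Apply P to get S-coordinates (-6, 18, -15), then Q to get C-coordinates.
The result is [z]_C = (-6, 24, -24).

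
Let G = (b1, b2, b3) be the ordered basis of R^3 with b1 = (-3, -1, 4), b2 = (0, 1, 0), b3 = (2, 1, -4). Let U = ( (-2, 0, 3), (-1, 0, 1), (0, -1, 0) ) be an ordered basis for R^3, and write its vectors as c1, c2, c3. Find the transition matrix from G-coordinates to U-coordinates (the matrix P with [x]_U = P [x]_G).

Take x = bj: its G-coordinates are the j-th standard unit vector, so P e_j — column j of P — equals [bj]_U.
b1 = c1 + c2 + c3, giving column 1 = (1, 1, 1); repeating for each j gives P = [[1, 0, -2], [1, 0, 2], [1, -1, -1]].

[[1, 0, -2], [1, 0, 2], [1, -1, -1]]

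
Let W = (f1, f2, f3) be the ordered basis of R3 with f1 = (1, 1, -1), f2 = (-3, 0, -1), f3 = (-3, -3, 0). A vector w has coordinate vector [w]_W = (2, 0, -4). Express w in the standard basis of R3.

(14, 14, -2)

By definition w = 2f1 + 0·f2 - 4f3.
Summing componentwise gives (14, 14, -2).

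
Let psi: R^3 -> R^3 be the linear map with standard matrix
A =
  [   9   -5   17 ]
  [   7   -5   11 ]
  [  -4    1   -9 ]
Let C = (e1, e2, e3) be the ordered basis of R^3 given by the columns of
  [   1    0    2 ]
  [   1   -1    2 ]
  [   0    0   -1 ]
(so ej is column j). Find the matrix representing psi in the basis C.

The j-th column of [psi]_C is [psi(ej)]_C.
psi(e1) = A e1 = <4, 2, -3> = -2e1 + 2e2 + 3e3, so column 1 is <-2, 2, 3>.
Repeating for e2, e3 and assembling the columns gives [[-2, 3, -3], [2, 0, -2], [3, 1, -3]].

[[-2, 3, -3], [2, 0, -2], [3, 1, -3]]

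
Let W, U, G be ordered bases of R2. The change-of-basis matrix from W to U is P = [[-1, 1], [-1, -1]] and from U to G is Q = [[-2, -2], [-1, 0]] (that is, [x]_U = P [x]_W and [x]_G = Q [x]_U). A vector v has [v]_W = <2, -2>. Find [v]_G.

<8, 4>

Composing the changes, [v]_G = Q P [v]_W.
Q P = [[4, 0], [1, -1]]; applying this to <2, -2> gives <8, 4>.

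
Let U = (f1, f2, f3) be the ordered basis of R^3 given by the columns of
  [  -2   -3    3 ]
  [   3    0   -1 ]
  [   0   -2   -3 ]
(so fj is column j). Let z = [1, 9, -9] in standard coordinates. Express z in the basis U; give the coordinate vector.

We seek scalars with c_1 f1 + ... + c_3 f3 = z; equivalently solve M c = z where the columns of M are f1, ..., f3.
Gaussian elimination on [M | z] yields c = (4, 0, 3).
Check: 4f1 + 0·f2 + 3f3 = [1, 9, -9].

[4, 0, 3]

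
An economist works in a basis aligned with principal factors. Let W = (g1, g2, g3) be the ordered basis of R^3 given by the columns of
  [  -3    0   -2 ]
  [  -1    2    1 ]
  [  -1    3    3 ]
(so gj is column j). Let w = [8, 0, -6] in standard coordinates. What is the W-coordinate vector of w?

Write w = c_1 g1 + ... + c_3 g3 and solve for the c_i.
Row-reducing the augmented matrix [M | w] gives c = (0, 2, -4).
Check: 0·g1 + 2g2 - 4g3 = [8, 0, -6].

[0, 2, -4]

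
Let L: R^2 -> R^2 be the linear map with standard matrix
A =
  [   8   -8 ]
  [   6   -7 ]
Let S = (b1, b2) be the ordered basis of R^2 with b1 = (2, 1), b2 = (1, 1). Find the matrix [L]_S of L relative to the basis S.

[[3, 1], [2, -2]]

Let P have columns b1, b2. Then [L]_S = P^(-1) A P.
Here det P = 1, so P^(-1) is integer; computing A P first and then P^(-1)(A P) gives [[3, 1], [2, -2]].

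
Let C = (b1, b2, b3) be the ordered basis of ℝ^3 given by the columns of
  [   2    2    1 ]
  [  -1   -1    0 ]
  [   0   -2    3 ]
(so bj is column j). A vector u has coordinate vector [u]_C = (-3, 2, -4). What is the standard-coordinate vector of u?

(-6, 1, -16)

The coordinates say u = -3b1 + 2b2 - 4b3; adding the scaled basis vectors gives (-6, 1, -16).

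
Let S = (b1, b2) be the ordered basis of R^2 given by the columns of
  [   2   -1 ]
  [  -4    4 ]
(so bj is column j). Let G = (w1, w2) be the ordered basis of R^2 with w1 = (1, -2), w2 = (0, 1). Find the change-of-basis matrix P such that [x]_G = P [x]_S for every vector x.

[[2, -1], [0, 2]]

Take x = bj: its S-coordinates are the j-th standard unit vector, so P e_j — column j of P — equals [bj]_G.
b1 = 2w1 + 0·w2, giving column 1 = (2, 0); repeating for each j gives P = [[2, -1], [0, 2]].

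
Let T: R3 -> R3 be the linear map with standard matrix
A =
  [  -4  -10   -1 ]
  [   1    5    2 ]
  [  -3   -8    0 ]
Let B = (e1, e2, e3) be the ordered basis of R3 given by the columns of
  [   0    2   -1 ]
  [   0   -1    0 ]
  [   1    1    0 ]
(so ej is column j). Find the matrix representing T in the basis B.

[[2, 1, 2], [-2, 1, 1], [-3, 1, -2]]

With P the matrix whose columns are e1, ..., e3, [T]_B = P^(-1) A P.
Column by column: T(e1) = A e1 = [-1, 2, 0]; its B-coordinates [2, -2, -3] give column 1.
Continuing for each basis vector yields [T]_B = [[2, 1, 2], [-2, 1, 1], [-3, 1, -2]].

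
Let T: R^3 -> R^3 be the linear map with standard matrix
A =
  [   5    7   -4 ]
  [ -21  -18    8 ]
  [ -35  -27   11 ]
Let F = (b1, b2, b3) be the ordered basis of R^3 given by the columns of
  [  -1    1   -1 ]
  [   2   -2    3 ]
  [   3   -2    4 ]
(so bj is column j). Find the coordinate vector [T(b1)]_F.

(2, 2, 3)

Column 1 of [T]_F is the F-coordinate vector of T(b1).
In standard coordinates T(b1) = A b1 = (-3, 9, 14).
Converting to F: (-3, 9, 14) = 2b1 + 2b2 + 3b3, so the coordinate vector is (2, 2, 3).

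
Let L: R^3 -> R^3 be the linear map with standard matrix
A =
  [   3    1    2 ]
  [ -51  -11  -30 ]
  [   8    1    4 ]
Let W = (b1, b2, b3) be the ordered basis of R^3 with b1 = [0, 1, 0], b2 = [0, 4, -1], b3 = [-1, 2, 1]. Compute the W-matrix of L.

[[-1, -2, -3], [-2, -2, 1], [-1, -2, -1]]

With P the matrix whose columns are b1, ..., b3, [L]_W = P^(-1) A P.
Column by column: L(b1) = A b1 = [1, -11, 1]; its W-coordinates [-1, -2, -1] give column 1.
Continuing for each basis vector yields [L]_W = [[-1, -2, -3], [-2, -2, 1], [-1, -2, -1]].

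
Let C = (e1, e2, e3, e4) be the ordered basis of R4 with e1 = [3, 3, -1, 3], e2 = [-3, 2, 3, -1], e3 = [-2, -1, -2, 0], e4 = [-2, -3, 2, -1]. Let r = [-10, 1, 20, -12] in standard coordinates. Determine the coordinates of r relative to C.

We seek scalars with c_1 e1 + ... + c_4 e4 = r; equivalently solve M c = r where the columns of M are e1, ..., e4.
Row-reducing the augmented matrix [M | r] gives c = (-3, 3, -4, 0).
Check: -3e1 + 3e2 - 4e3 + 0·e4 = [-10, 1, 20, -12].

[-3, 3, -4, 0]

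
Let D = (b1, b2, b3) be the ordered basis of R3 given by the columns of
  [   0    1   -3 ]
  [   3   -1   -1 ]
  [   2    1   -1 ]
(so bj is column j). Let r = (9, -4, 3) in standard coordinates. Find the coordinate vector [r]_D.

We seek scalars with c_1 b1 + ... + c_3 b3 = r; equivalently solve M c = r where the columns of M are b1, ..., b3.
Solving this 3x3 system gives c = (-1, 3, -2).
Check: -b1 + 3b2 - 2b3 = (9, -4, 3).

(-1, 3, -2)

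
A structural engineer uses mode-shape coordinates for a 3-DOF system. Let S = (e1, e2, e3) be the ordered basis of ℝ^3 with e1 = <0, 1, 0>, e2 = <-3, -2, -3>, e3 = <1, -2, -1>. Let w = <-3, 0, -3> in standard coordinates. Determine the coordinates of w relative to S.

<2, 1, 0>

We seek scalars with c_1 e1 + ... + c_3 e3 = w; equivalently solve M c = w where the columns of M are e1, ..., e3.
Solving this 3x3 system gives c = (2, 1, 0).
Check: 2e1 + e2 + 0·e3 = <-3, 0, -3>.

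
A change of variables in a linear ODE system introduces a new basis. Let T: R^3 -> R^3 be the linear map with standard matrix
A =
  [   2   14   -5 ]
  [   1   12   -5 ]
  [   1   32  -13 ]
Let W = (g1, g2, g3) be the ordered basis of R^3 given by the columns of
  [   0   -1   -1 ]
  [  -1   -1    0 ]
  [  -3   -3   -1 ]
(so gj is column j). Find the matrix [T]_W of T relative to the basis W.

The j-th column of [T]_W is [T(gj)]_W.
T(g1) = A g1 = [1, 3, 7] = 0·g1 - 3g2 + 2g3, so column 1 is [0, -3, 2].
Repeating for g2, g3 and assembling the columns gives [[0, -3, -1], [-3, 1, -3], [2, 0, 0]].

[[0, -3, -1], [-3, 1, -3], [2, 0, 0]]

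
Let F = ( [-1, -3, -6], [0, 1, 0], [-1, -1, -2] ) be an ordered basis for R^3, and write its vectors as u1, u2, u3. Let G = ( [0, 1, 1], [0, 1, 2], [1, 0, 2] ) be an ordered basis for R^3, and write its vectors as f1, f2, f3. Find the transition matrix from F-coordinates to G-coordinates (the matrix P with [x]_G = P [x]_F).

Column j of P is [uj]_G, since P maps F-coordinates to G-coordinates.
Expressing u1 in G: u1 = -2f1 - f2 - f3, so column 1 of P is [-2, -1, -1].
Doing the same for each uj gives P = [[-2, 2, -2], [-1, -1, 1], [-1, 0, -1]].

[[-2, 2, -2], [-1, -1, 1], [-1, 0, -1]]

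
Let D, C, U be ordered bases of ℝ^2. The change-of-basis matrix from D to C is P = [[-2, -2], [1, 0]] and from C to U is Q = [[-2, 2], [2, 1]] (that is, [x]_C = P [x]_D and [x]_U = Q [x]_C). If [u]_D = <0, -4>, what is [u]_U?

<-16, 16>

Composing the changes, [u]_U = Q P [u]_D.
Q P = [[6, 4], [-3, -4]]; applying this to <0, -4> gives <-16, 16>.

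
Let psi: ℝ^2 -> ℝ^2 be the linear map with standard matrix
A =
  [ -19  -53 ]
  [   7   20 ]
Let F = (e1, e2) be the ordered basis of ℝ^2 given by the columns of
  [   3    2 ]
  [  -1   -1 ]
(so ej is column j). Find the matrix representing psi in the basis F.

Let P have columns e1, e2. Then [psi]_F = P^(-1) A P.
Here det P = -1, so P^(-1) is integer; computing A P first and then P^(-1)(A P) gives [[-2, 3], [1, 3]].

[[-2, 3], [1, 3]]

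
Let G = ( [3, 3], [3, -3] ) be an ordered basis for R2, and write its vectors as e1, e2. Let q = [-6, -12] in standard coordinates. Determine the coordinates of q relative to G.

[-3, 1]

[q]_G is the unique c with M c = q, where M has columns e1, e2.
System: 3c_1 + 3c_2 = -6, 3c_1 - 3c_2 = -12; solving gives c_1 = -3, c_2 = 1.
Check: -3e1 + e2 = [-6, -12].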